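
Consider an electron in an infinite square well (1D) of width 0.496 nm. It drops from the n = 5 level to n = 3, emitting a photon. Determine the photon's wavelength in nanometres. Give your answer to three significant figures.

E_1 = h²/(8m_eL²) = 2.449×10^-19 J, so ΔE = (5² − 3²)E_1 = 3.918×10^-18 J.
λ = hc/ΔE = (6.626×10^-34·2.998×10^8)/3.918×10^-18 = 5.07×10^-8 m = 50.7 nm.

λ = 50.7 nm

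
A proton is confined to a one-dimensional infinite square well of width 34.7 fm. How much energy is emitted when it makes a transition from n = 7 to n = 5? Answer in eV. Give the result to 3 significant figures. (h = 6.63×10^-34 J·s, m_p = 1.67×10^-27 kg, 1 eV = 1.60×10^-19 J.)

|ΔE| = 4.10×10^6 eV

E_1 = h²/(8m_pL²) = 2.733×10^-14 J.
|ΔE| = |7² − 5²|·E_1 = 24·2.733×10^-14 J = 6.559×10^-13 J = 4.10×10^6 eV.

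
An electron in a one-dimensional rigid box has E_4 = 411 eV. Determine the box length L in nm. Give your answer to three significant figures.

From E_n = n²h²/(8m_eL²), L = n·h/√(8m_eE_n).
E_4 = 411 eV = 6.584×10^-17 J, so L = 4·6.626×10^-34/√(8·9.109×10^-31·6.584×10^-17) = 1.21×10^-10 m = 0.121 nm.

L = 0.121 nm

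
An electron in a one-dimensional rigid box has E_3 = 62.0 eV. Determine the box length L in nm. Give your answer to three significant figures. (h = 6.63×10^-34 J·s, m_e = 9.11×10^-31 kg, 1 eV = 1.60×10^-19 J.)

From E_n = n²h²/(8m_eL²), L = n·h/√(8m_eE_n).
E_3 = 62.0 eV = 9.920×10^-18 J, so L = 3·6.63×10^-34/√(8·9.11×10^-31·9.920×10^-18) = 2.34×10^-10 m = 0.234 nm.

L = 0.234 nm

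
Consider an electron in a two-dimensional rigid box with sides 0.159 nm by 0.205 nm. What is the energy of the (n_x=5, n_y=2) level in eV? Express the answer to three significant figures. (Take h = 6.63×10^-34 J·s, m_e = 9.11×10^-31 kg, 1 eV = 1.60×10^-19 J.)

For a 2D rectangular well E = (h²/8m_e)·Σ n_i²/L_i² = (6.63×10^-34)²/(8·9.11×10^-31) · [5²/(0.159 nm)² + 2²/(0.205 nm)²].
Evaluating gives E = 6.538×10^-17 J = 409 eV.

E = 409 eV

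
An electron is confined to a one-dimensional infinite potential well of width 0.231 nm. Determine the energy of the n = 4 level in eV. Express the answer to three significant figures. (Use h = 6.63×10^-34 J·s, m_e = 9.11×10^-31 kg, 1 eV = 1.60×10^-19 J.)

For an infinite well E_n = n²h²/(8m_eL²), so E_1 = h²/(8m_eL²) = (6.63×10^-34)²/(8·9.11×10^-31·(2.31×10^-10 m)²) = 1.130×10^-18 J.
Then E_4 = 4²·E_1 = 16·1.130×10^-18 J = 1.808×10^-17 J.
Converting, E_4 = 1.808×10^-17 J / (1.60×10^-19 J/eV) = 113 eV.

E_4 = 113 eV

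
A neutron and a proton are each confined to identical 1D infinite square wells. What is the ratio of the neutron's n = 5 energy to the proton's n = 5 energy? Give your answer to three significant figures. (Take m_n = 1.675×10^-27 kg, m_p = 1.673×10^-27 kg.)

E_n ∝ 1/m at fixed n and L, so the ratio is m_p/m_n = 1.673×10^-27/1.675×10^-27 = 0.999.

0.999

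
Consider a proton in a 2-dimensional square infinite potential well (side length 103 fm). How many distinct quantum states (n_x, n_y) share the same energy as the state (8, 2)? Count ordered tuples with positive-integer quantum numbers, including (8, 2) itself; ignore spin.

degeneracy = 2

The level has n_x² + n_y² = 68. The ordered positive-integer solutions are (2, 8), (8, 2).
That gives 2 states.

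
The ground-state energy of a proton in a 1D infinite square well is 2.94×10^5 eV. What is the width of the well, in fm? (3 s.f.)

From E_n = n²h²/(8m_pL²), L = n·h/√(8m_pE_n).
E_1 = 2.94×10^5 eV = 4.710×10^-14 J, so L = 1·6.626×10^-34/√(8·1.673×10^-27·4.710×10^-14) = 2.64×10^-14 m = 26.4 fm.

L = 26.4 fm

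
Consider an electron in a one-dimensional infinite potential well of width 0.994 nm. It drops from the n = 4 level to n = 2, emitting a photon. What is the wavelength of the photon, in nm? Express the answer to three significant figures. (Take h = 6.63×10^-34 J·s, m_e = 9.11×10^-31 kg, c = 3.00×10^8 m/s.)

λ = 272 nm

E_1 = h²/(8m_eL²) = 6.104×10^-20 J, so ΔE = (4² − 2²)E_1 = 7.325×10^-19 J.
λ = hc/ΔE = (6.63×10^-34·3.00×10^8)/7.325×10^-19 = 2.72×10^-7 m = 272 nm.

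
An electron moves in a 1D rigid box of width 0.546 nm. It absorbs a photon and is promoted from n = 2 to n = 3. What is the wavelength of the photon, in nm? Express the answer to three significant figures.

λ = 197 nm

E_1 = h²/(8m_eL²) = 2.021×10^-19 J, so ΔE = (3² − 2²)E_1 = 1.010×10^-18 J.
λ = hc/ΔE = (6.626×10^-34·2.998×10^8)/1.010×10^-18 = 1.97×10^-7 m = 197 nm.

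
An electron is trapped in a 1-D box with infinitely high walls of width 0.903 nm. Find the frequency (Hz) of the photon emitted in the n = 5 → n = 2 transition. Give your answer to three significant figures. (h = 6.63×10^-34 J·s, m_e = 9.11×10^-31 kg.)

E_1 = h²/(8m_eL²) = 7.397×10^-20 J and ΔE = (5² − 2²)E_1 = 1.553×10^-18 J.
f = ΔE/h = 1.553×10^-18/6.63×10^-34 = 2.34×10^15 Hz.

f = 2.34×10^15 Hz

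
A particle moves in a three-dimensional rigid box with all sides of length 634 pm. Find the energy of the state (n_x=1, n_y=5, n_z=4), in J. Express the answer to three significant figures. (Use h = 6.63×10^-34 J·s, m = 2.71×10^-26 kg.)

For a 3D rectangular well E = (h²/8m)·Σ n_i²/L_i² = (6.63×10^-34)²/(8·2.71×10^-26) · [1²/(634 pm)² + 5²/(634 pm)² + 4²/(634 pm)²].
Evaluating gives E = 2.12×10^-22 J.

E = 2.12×10^-22 J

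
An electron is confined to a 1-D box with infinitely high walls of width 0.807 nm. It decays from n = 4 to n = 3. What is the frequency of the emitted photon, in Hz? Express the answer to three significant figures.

f = 9.77×10^14 Hz

E_1 = h²/(8m_eL²) = 9.251×10^-20 J and ΔE = (4² − 3²)E_1 = 6.476×10^-19 J.
f = ΔE/h = 6.476×10^-19/6.626×10^-34 = 9.77×10^14 Hz.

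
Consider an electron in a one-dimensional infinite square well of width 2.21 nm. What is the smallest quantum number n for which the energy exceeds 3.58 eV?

n = 7

E_1 = h²/(8m_eL²) = 1.234×10^-20 J = 0.07703 eV.
Need n² > 3.58/0.07703 = 46.48, i.e. n > 6.818.
The smallest integer satisfying this is n = 7.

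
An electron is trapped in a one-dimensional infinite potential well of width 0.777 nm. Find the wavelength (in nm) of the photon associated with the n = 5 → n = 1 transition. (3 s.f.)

E_1 = h²/(8m_eL²) = 9.979×10^-20 J, so ΔE = (5² − 1²)E_1 = 2.395×10^-18 J.
λ = hc/ΔE = (6.626×10^-34·2.998×10^8)/2.395×10^-18 = 8.29×10^-8 m = 82.9 nm.

λ = 82.9 nm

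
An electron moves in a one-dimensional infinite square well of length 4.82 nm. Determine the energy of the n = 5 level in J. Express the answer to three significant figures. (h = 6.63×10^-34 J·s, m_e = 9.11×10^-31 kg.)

For an infinite well E_n = n²h²/(8m_eL²), so E_1 = h²/(8m_eL²) = (6.63×10^-34)²/(8·9.11×10^-31·(4.82×10^-9 m)²) = 2.596×10^-21 J.
Then E_5 = 5²·E_1 = 25·2.596×10^-21 J = 6.49×10^-20 J.

E_5 = 6.49×10^-20 J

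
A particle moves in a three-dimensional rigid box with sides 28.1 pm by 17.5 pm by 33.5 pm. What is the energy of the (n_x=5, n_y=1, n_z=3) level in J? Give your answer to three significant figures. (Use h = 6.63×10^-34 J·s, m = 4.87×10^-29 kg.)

For a 3D rectangular well E = (h²/8m)·Σ n_i²/L_i² = (6.63×10^-34)²/(8·4.87×10^-29) · [5²/(28.1 pm)² + 1²/(17.5 pm)² + 3²/(33.5 pm)²].
Evaluating gives E = 4.85×10^-17 J.

E = 4.85×10^-17 J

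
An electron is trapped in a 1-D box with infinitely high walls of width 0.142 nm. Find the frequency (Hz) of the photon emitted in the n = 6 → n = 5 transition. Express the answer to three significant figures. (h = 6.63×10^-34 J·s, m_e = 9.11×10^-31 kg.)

f = 4.96×10^16 Hz

E_1 = h²/(8m_eL²) = 2.991×10^-18 J and ΔE = (6² − 5²)E_1 = 3.290×10^-17 J.
f = ΔE/h = 3.290×10^-17/6.63×10^-34 = 4.96×10^16 Hz.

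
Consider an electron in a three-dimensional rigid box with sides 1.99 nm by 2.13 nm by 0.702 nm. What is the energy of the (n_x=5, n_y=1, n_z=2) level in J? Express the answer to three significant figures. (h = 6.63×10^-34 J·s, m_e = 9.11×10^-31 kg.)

E = 8.84×10^-19 J

For a 3D rectangular well E = (h²/8m_e)·Σ n_i²/L_i² = (6.63×10^-34)²/(8·9.11×10^-31) · [5²/(1.99 nm)² + 1²/(2.13 nm)² + 2²/(0.702 nm)²].
Evaluating gives E = 8.84×10^-19 J.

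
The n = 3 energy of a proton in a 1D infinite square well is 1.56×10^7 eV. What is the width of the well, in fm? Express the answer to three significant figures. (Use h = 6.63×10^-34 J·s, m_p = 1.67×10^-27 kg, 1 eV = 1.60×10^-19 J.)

L = 10.9 fm

From E_n = n²h²/(8m_pL²), L = n·h/√(8m_pE_n).
E_3 = 1.56×10^7 eV = 2.496×10^-12 J, so L = 3·6.63×10^-34/√(8·1.67×10^-27·2.496×10^-12) = 1.09×10^-14 m = 10.9 fm.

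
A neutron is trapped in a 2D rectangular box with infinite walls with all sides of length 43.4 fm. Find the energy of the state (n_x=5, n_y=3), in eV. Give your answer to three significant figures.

For a 2D rectangular well E = (h²/8m_n)·Σ n_i²/L_i² = (6.626×10^-34)²/(8·1.675×10^-27) · [5²/(43.4 fm)² + 3²/(43.4 fm)²].
Evaluating gives E = 5.914×10^-13 J = 3.69×10^6 eV.

E = 3.69×10^6 eV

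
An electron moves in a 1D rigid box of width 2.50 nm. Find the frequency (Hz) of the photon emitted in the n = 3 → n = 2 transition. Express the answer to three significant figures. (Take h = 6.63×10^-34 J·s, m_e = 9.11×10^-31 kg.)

E_1 = h²/(8m_eL²) = 9.650×10^-21 J and ΔE = (3² − 2²)E_1 = 4.825×10^-20 J.
f = ΔE/h = 4.825×10^-20/6.63×10^-34 = 7.28×10^13 Hz.

f = 7.28×10^13 Hz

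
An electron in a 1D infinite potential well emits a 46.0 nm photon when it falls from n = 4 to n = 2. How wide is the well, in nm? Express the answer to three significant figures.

The photon carries ΔE = hc/λ = 6.626×10^-34·2.998×10^8/4.60×10^-8 m = 4.318×10^-18 J.
Since ΔE = (4² − 2²)E_1, E_1 = 3.598×10^-19 J, and L = h/√(8m_eE_1) = 4.09×10^-10 m = 0.409 nm.

L = 0.409 nm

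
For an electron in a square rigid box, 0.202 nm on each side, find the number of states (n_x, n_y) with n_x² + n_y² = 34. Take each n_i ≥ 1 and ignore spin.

The level has n_x² + n_y² = 34. The ordered positive-integer solutions are (3, 5), (5, 3).
That gives 2 states.

degeneracy = 2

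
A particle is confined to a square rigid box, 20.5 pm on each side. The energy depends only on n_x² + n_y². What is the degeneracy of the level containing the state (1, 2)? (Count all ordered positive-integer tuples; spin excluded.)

degeneracy = 2

The level has n_x² + n_y² = 5. The ordered positive-integer solutions are (1, 2), (2, 1).
That gives 2 states.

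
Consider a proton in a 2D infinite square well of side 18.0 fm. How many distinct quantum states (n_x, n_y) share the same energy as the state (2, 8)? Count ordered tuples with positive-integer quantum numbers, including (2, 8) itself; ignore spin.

The level has n_x² + n_y² = 68. The ordered positive-integer solutions are (2, 8), (8, 2).
That gives 2 states.

degeneracy = 2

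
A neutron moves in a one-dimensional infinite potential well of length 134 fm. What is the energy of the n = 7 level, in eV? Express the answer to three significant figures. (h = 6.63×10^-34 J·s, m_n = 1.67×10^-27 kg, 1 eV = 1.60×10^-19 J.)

For an infinite well E_n = n²h²/(8m_nL²), so E_1 = h²/(8m_nL²) = (6.63×10^-34)²/(8·1.67×10^-27·(1.34×10^-13 m)²) = 1.832×10^-15 J.
Then E_7 = 7²·E_1 = 49·1.832×10^-15 J = 8.977×10^-14 J.
Converting, E_7 = 8.977×10^-14 J / (1.60×10^-19 J/eV) = 5.61×10^5 eV.

E_7 = 5.61×10^5 eV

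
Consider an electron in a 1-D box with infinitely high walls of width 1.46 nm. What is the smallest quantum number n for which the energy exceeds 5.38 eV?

n = 6

E_1 = h²/(8m_eL²) = 2.826×10^-20 J = 0.1764 eV.
Need n² > 5.38/0.1764 = 30.50, i.e. n > 5.523.
The smallest integer satisfying this is n = 6.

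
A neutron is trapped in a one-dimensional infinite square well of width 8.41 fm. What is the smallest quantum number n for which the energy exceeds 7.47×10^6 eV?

n = 2

E_1 = h²/(8m_nL²) = 4.632×10^-13 J = 2.891×10^6 eV.
Need n² > 7.47×10^6/2.891×10^6 = 2.584, i.e. n > 1.607.
The smallest integer satisfying this is n = 2.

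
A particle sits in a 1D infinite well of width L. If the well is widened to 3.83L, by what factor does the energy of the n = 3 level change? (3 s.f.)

0.0682

E_n ∝ 1/L², so the energy scales by 1/3.83² = 0.0682.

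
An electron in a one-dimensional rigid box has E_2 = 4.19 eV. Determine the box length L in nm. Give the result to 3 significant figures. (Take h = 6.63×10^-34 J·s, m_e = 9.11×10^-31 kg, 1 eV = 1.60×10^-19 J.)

L = 0.600 nm

From E_n = n²h²/(8m_eL²), L = n·h/√(8m_eE_n).
E_2 = 4.19 eV = 6.704×10^-19 J, so L = 2·6.63×10^-34/√(8·9.11×10^-31·6.704×10^-19) = 6.00×10^-10 m = 0.600 nm.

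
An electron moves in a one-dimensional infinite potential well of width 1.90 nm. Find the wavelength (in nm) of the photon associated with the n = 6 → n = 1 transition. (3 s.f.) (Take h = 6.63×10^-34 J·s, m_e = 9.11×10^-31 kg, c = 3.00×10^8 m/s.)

E_1 = h²/(8m_eL²) = 1.671×10^-20 J, so ΔE = (6² − 1²)E_1 = 5.849×10^-19 J.
λ = hc/ΔE = (6.63×10^-34·3.00×10^8)/5.849×10^-19 = 3.40×10^-7 m = 340 nm.

λ = 340 nm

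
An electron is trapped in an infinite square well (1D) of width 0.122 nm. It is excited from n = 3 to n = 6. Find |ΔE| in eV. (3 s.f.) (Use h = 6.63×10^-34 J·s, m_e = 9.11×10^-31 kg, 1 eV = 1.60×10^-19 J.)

|ΔE| = 684 eV

E_1 = h²/(8m_eL²) = 4.052×10^-18 J.
|ΔE| = |3² − 6²|·E_1 = 27·4.052×10^-18 J = 1.094×10^-16 J = 684 eV.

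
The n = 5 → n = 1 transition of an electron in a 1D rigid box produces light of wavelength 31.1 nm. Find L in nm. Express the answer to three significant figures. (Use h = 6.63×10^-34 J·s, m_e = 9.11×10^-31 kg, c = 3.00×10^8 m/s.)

L = 0.476 nm

The photon carries ΔE = hc/λ = 6.63×10^-34·3.00×10^8/3.11×10^-8 m = 6.395×10^-18 J.
Since ΔE = (5² − 1²)E_1, E_1 = 2.665×10^-19 J, and L = h/√(8m_eE_1) = 4.76×10^-10 m = 0.476 nm.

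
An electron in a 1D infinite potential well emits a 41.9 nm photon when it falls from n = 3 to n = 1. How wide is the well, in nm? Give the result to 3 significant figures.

L = 0.319 nm

The photon carries ΔE = hc/λ = 6.626×10^-34·2.998×10^8/4.19×10^-8 m = 4.741×10^-18 J.
Since ΔE = (3² − 1²)E_1, E_1 = 5.926×10^-19 J, and L = h/√(8m_eE_1) = 3.19×10^-10 m = 0.319 nm.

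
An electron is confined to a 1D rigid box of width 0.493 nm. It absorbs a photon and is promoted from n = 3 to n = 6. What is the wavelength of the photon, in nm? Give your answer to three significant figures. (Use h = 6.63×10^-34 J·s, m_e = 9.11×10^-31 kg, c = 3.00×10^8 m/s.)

λ = 29.7 nm

E_1 = h²/(8m_eL²) = 2.482×10^-19 J, so ΔE = (6² − 3²)E_1 = 6.701×10^-18 J.
λ = hc/ΔE = (6.63×10^-34·3.00×10^8)/6.701×10^-18 = 2.97×10^-8 m = 29.7 nm.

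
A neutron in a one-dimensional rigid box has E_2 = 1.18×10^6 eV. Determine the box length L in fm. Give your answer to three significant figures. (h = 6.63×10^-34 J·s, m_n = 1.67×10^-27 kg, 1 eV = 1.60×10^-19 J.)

From E_n = n²h²/(8m_nL²), L = n·h/√(8m_nE_n).
E_2 = 1.18×10^6 eV = 1.888×10^-13 J, so L = 2·6.63×10^-34/√(8·1.67×10^-27·1.888×10^-13) = 2.64×10^-14 m = 26.4 fm.

L = 26.4 fm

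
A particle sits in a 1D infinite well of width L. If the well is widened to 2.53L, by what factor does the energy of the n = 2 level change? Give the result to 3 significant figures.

0.156

E_n ∝ 1/L², so the energy scales by 1/2.53² = 0.156.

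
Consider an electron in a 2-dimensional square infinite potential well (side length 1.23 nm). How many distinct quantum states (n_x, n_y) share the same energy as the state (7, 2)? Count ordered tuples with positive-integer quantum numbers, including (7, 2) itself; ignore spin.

The level has n_x² + n_y² = 53. The ordered positive-integer solutions are (2, 7), (7, 2).
That gives 2 states.

degeneracy = 2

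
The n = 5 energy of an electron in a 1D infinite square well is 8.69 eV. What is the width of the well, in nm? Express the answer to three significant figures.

L = 1.04 nm

From E_n = n²h²/(8m_eL²), L = n·h/√(8m_eE_n).
E_5 = 8.69 eV = 1.392×10^-18 J, so L = 5·6.626×10^-34/√(8·9.109×10^-31·1.392×10^-18) = 1.04×10^-9 m = 1.04 nm.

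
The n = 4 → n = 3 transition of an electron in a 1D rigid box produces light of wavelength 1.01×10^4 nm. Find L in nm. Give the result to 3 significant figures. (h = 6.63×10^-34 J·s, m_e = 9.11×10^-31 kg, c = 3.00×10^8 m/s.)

The photon carries ΔE = hc/λ = 6.63×10^-34·3.00×10^8/1.01×10^-5 m = 1.969×10^-20 J.
Since ΔE = (4² − 3²)E_1, E_1 = 2.813×10^-21 J, and L = h/√(8m_eE_1) = 4.63×10^-9 m = 4.63 nm.

L = 4.63 nm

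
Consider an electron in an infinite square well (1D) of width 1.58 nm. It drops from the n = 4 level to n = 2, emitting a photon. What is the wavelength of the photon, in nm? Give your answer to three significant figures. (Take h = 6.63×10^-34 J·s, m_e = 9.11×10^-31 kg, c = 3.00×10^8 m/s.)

E_1 = h²/(8m_eL²) = 2.416×10^-20 J, so ΔE = (4² − 2²)E_1 = 2.899×10^-19 J.
λ = hc/ΔE = (6.63×10^-34·3.00×10^8)/2.899×10^-19 = 6.86×10^-7 m = 686 nm.

λ = 686 nm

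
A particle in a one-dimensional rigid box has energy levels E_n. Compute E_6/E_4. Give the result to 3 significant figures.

E_n ∝ n², so E_6/E_4 = 6²/4² = 36/16 = 2.25.

2.25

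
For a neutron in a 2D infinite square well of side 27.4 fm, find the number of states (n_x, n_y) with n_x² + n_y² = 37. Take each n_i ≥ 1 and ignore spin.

degeneracy = 2

The level has n_x² + n_y² = 37. The ordered positive-integer solutions are (1, 6), (6, 1).
That gives 2 states.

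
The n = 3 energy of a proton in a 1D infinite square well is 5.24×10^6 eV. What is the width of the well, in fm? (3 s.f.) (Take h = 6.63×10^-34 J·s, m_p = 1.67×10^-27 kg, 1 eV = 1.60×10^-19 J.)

From E_n = n²h²/(8m_pL²), L = n·h/√(8m_pE_n).
E_3 = 5.24×10^6 eV = 8.384×10^-13 J, so L = 3·6.63×10^-34/√(8·1.67×10^-27·8.384×10^-13) = 1.88×10^-14 m = 18.8 fm.

L = 18.8 fm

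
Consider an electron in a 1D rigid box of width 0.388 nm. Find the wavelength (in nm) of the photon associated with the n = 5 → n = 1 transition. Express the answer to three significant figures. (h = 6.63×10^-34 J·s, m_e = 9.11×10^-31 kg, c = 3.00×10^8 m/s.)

E_1 = h²/(8m_eL²) = 4.006×10^-19 J, so ΔE = (5² − 1²)E_1 = 9.614×10^-18 J.
λ = hc/ΔE = (6.63×10^-34·3.00×10^8)/9.614×10^-18 = 2.07×10^-8 m = 20.7 nm.

λ = 20.7 nm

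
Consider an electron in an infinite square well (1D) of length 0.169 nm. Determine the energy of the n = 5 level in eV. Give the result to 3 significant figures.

E_5 = 329 eV

For an infinite well E_n = n²h²/(8m_eL²), so E_1 = h²/(8m_eL²) = (6.626×10^-34)²/(8·9.109×10^-31·(1.69×10^-10 m)²) = 2.109×10^-18 J.
Then E_5 = 5²·E_1 = 25·2.109×10^-18 J = 5.273×10^-17 J.
Converting, E_5 = 5.273×10^-17 J / (1.602×10^-19 J/eV) = 329 eV.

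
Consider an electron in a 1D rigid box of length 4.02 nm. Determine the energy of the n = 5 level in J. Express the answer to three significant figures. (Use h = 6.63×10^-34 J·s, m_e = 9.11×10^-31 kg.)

E_5 = 9.33×10^-20 J

For an infinite well E_n = n²h²/(8m_eL²), so E_1 = h²/(8m_eL²) = (6.63×10^-34)²/(8·9.11×10^-31·(4.02×10^-9 m)²) = 3.732×10^-21 J.
Then E_5 = 5²·E_1 = 25·3.732×10^-21 J = 9.33×10^-20 J.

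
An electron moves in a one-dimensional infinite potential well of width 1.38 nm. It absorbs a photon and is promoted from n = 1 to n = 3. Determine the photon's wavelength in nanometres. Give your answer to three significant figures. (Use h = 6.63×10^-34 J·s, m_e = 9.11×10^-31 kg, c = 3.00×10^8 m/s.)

λ = 785 nm

E_1 = h²/(8m_eL²) = 3.167×10^-20 J, so ΔE = (3² − 1²)E_1 = 2.534×10^-19 J.
λ = hc/ΔE = (6.63×10^-34·3.00×10^8)/2.534×10^-19 = 7.85×10^-7 m = 785 nm.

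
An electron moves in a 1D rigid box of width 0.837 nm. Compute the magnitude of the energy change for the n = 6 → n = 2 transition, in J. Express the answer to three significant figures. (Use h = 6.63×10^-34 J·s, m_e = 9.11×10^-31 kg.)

E_1 = h²/(8m_eL²) = 8.609×10^-20 J.
|ΔE| = |6² − 2²|·E_1 = 32·8.609×10^-20 J = 2.75×10^-18 J.

|ΔE| = 2.75×10^-18 J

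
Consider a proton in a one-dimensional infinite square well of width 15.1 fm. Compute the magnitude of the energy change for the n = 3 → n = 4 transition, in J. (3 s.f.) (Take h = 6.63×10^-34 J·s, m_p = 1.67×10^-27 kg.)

E_1 = h²/(8m_pL²) = 1.443×10^-13 J.
|ΔE| = |3² − 4²|·E_1 = 7·1.443×10^-13 J = 1.01×10^-12 J.

|ΔE| = 1.01×10^-12 J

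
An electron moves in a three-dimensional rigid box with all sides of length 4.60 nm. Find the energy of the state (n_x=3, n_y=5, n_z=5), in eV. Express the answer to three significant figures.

For a 3D rectangular well E = (h²/8m_e)·Σ n_i²/L_i² = (6.626×10^-34)²/(8·9.109×10^-31) · [3²/(4.60 nm)² + 5²/(4.60 nm)² + 5²/(4.60 nm)²].
Evaluating gives E = 1.680×10^-19 J = 1.05 eV.

E = 1.05 eV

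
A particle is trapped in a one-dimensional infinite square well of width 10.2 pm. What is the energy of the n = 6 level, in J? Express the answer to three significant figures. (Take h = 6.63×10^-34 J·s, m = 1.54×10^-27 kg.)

E_6 = 1.23×10^-17 J

For an infinite well E_n = n²h²/(8mL²), so E_1 = h²/(8mL²) = (6.63×10^-34)²/(8·1.54×10^-27·(1.02×10^-11 m)²) = 3.429×10^-19 J.
Then E_6 = 6²·E_1 = 36·3.429×10^-19 J = 1.23×10^-17 J.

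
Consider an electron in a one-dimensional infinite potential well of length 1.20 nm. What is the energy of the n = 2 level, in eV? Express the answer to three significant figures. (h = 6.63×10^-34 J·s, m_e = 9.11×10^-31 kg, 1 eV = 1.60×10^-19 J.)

E_2 = 1.05 eV

For an infinite well E_n = n²h²/(8m_eL²), so E_1 = h²/(8m_eL²) = (6.63×10^-34)²/(8·9.11×10^-31·(1.20×10^-9 m)²) = 4.188×10^-20 J.
Then E_2 = 2²·E_1 = 4·4.188×10^-20 J = 1.675×10^-19 J.
Converting, E_2 = 1.675×10^-19 J / (1.60×10^-19 J/eV) = 1.05 eV.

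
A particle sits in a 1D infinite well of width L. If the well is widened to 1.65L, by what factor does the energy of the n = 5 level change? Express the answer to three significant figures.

0.367

E_n ∝ 1/L², so the energy scales by 1/1.65² = 0.367.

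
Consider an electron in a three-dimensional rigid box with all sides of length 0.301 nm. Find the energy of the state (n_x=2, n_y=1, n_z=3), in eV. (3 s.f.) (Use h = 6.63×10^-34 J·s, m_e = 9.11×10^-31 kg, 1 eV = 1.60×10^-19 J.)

E = 58.2 eV

For a 3D rectangular well E = (h²/8m_e)·Σ n_i²/L_i² = (6.63×10^-34)²/(8·9.11×10^-31) · [2²/(0.301 nm)² + 1²/(0.301 nm)² + 3²/(0.301 nm)²].
Evaluating gives E = 9.320×10^-18 J = 58.2 eV.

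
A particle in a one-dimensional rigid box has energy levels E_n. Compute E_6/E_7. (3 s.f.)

0.735

E_n ∝ n², so E_6/E_7 = 6²/7² = 36/49 = 0.735.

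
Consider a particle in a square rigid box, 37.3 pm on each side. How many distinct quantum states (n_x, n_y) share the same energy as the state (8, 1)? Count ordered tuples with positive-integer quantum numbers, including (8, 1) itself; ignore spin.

degeneracy = 4

The level has n_x² + n_y² = 65. The ordered positive-integer solutions are (1, 8), (4, 7), (7, 4), (8, 1).
That gives 4 states.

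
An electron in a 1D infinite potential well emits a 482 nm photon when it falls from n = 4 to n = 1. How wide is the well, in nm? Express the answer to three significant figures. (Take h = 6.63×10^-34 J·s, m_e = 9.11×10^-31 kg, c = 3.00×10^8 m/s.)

The photon carries ΔE = hc/λ = 6.63×10^-34·3.00×10^8/4.82×10^-7 m = 4.127×10^-19 J.
Since ΔE = (4² − 1²)E_1, E_1 = 2.751×10^-20 J, and L = h/√(8m_eE_1) = 1.48×10^-9 m = 1.48 nm.

L = 1.48 nm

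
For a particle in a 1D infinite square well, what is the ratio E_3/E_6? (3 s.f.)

0.250

E_n ∝ n², so E_3/E_6 = 3²/6² = 9/36 = 0.250.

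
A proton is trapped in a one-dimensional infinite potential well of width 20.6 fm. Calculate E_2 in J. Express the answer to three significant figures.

For an infinite well E_n = n²h²/(8m_pL²), so E_1 = h²/(8m_pL²) = (6.626×10^-34)²/(8·1.673×10^-27·(2.06×10^-14 m)²) = 7.730×10^-14 J.
Then E_2 = 2²·E_1 = 4·7.730×10^-14 J = 3.09×10^-13 J.

E_2 = 3.09×10^-13 J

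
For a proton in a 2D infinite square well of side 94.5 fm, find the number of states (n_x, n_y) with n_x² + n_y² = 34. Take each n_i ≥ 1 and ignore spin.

degeneracy = 2

The level has n_x² + n_y² = 34. The ordered positive-integer solutions are (3, 5), (5, 3).
That gives 2 states.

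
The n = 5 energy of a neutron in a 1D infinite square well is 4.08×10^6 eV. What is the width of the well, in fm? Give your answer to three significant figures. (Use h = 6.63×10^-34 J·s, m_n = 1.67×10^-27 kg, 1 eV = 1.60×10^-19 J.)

L = 35.5 fm

From E_n = n²h²/(8m_nL²), L = n·h/√(8m_nE_n).
E_5 = 4.08×10^6 eV = 6.528×10^-13 J, so L = 5·6.63×10^-34/√(8·1.67×10^-27·6.528×10^-13) = 3.55×10^-14 m = 35.5 fm.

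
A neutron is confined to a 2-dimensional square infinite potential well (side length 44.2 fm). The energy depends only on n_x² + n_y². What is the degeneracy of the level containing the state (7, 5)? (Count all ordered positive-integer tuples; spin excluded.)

degeneracy = 2

The level has n_x² + n_y² = 74. The ordered positive-integer solutions are (5, 7), (7, 5).
That gives 2 states.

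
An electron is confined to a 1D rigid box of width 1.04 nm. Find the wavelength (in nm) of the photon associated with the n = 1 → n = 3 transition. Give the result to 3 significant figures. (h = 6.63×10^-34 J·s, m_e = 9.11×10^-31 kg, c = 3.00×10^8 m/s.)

E_1 = h²/(8m_eL²) = 5.576×10^-20 J, so ΔE = (3² − 1²)E_1 = 4.461×10^-19 J.
λ = hc/ΔE = (6.63×10^-34·3.00×10^8)/4.461×10^-19 = 4.46×10^-7 m = 446 nm.

λ = 446 nm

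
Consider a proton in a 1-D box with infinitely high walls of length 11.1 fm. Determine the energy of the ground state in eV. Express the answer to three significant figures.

For an infinite well E_n = n²h²/(8m_pL²), so E_1 = h²/(8m_pL²) = (6.626×10^-34)²/(8·1.673×10^-27·(1.11×10^-14 m)²) = 2.662×10^-13 J.
Converting, E_1 = 2.662×10^-13 J / (1.602×10^-19 J/eV) = 1.66×10^6 eV.

E_1 = 1.66×10^6 eV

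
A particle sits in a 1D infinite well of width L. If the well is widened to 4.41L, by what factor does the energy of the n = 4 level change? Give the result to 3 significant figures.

0.0514

E_n ∝ 1/L², so the energy scales by 1/4.41² = 0.0514.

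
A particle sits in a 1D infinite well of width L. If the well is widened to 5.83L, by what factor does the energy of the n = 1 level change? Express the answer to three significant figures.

0.0294

E_n ∝ 1/L², so the energy scales by 1/5.83² = 0.0294.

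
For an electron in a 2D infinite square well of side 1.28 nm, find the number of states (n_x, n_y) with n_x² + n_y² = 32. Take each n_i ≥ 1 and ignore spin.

The level has n_x² + n_y² = 32. The ordered positive-integer solutions are (4, 4).
That gives 1 state.

degeneracy = 1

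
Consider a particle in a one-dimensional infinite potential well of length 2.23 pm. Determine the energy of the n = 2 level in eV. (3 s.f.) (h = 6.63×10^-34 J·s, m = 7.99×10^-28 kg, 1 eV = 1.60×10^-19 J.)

For an infinite well E_n = n²h²/(8mL²), so E_1 = h²/(8mL²) = (6.63×10^-34)²/(8·7.99×10^-28·(2.23×10^-12 m)²) = 1.383×10^-17 J.
Then E_2 = 2²·E_1 = 4·1.383×10^-17 J = 5.532×10^-17 J.
Converting, E_2 = 5.532×10^-17 J / (1.60×10^-19 J/eV) = 346 eV.

E_2 = 346 eV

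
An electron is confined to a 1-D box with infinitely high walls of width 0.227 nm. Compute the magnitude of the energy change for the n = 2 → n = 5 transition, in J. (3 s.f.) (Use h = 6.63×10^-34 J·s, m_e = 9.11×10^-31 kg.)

E_1 = h²/(8m_eL²) = 1.170×10^-18 J.
|ΔE| = |2² − 5²|·E_1 = 21·1.170×10^-18 J = 2.46×10^-17 J.

|ΔE| = 2.46×10^-17 J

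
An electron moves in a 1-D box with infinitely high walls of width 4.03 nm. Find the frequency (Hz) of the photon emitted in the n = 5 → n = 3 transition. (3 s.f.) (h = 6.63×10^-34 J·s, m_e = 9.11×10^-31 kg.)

f = 8.96×10^13 Hz

E_1 = h²/(8m_eL²) = 3.714×10^-21 J and ΔE = (5² − 3²)E_1 = 5.942×10^-20 J.
f = ΔE/h = 5.942×10^-20/6.63×10^-34 = 8.96×10^13 Hz.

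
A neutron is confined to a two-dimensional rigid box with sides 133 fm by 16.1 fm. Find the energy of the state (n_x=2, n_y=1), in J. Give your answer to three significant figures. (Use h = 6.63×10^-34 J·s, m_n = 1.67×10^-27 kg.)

For a 2D rectangular well E = (h²/8m_n)·Σ n_i²/L_i² = (6.63×10^-34)²/(8·1.67×10^-27) · [2²/(133 fm)² + 1²/(16.1 fm)²].
Evaluating gives E = 1.34×10^-13 J.

E = 1.34×10^-13 J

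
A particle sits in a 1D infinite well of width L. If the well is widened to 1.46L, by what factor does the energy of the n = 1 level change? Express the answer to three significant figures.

E_n ∝ 1/L², so the energy scales by 1/1.46² = 0.469.

0.469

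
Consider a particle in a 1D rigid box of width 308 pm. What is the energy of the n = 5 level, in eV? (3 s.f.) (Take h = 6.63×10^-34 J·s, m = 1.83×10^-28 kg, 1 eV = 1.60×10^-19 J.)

E_5 = 0.495 eV

For an infinite well E_n = n²h²/(8mL²), so E_1 = h²/(8mL²) = (6.63×10^-34)²/(8·1.83×10^-28·(3.08×10^-10 m)²) = 3.165×10^-21 J.
Then E_5 = 5²·E_1 = 25·3.165×10^-21 J = 7.912×10^-20 J.
Converting, E_5 = 7.912×10^-20 J / (1.60×10^-19 J/eV) = 0.495 eV.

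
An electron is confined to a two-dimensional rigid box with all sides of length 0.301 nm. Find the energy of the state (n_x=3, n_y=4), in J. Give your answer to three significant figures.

E = 1.66×10^-17 J

For a 2D rectangular well E = (h²/8m_e)·Σ n_i²/L_i² = (6.626×10^-34)²/(8·9.109×10^-31) · [3²/(0.301 nm)² + 4²/(0.301 nm)²].
Evaluating gives E = 1.66×10^-17 J.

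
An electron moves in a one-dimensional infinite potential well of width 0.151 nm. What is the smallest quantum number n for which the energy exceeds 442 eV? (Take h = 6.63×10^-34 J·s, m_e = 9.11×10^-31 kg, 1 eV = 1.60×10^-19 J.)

n = 6

E_1 = h²/(8m_eL²) = 2.645×10^-18 J = 16.53 eV.
Need n² > 442/16.53 = 26.74, i.e. n > 5.171.
The smallest integer satisfying this is n = 6.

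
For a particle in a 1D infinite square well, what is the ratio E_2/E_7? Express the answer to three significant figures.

0.0816

E_n ∝ n², so E_2/E_7 = 2²/7² = 4/49 = 0.0816.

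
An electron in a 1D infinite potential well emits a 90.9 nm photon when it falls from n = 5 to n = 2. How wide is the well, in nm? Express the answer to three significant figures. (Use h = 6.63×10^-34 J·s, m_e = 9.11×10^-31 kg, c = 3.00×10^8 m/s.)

The photon carries ΔE = hc/λ = 6.63×10^-34·3.00×10^8/9.09×10^-8 m = 2.188×10^-18 J.
Since ΔE = (5² − 2²)E_1, E_1 = 1.042×10^-19 J, and L = h/√(8m_eE_1) = 7.61×10^-10 m = 0.761 nm.

L = 0.761 nm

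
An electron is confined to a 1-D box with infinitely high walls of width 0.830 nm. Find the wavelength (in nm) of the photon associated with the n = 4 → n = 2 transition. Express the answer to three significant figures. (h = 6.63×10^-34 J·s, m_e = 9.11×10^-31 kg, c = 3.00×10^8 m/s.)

E_1 = h²/(8m_eL²) = 8.755×10^-20 J, so ΔE = (4² − 2²)E_1 = 1.051×10^-18 J.
λ = hc/ΔE = (6.63×10^-34·3.00×10^8)/1.051×10^-18 = 1.89×10^-7 m = 189 nm.

λ = 189 nm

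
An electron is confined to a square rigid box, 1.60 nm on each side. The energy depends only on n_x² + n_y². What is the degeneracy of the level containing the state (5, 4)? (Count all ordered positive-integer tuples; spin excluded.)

The level has n_x² + n_y² = 41. The ordered positive-integer solutions are (4, 5), (5, 4).
That gives 2 states.

degeneracy = 2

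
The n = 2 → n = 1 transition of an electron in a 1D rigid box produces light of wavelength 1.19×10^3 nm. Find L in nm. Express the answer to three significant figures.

L = 1.04 nm

The photon carries ΔE = hc/λ = 6.626×10^-34·2.998×10^8/1.19×10^-6 m = 1.669×10^-19 J.
Since ΔE = (2² − 1²)E_1, E_1 = 5.563×10^-20 J, and L = h/√(8m_eE_1) = 1.04×10^-9 m = 1.04 nm.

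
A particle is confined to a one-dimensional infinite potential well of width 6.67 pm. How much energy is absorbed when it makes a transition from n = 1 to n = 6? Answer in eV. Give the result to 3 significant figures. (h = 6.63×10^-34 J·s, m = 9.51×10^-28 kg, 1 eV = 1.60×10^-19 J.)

|ΔE| = 284 eV

E_1 = h²/(8mL²) = 1.299×10^-18 J.
|ΔE| = |1² − 6²|·E_1 = 35·1.299×10^-18 J = 4.546×10^-17 J = 284 eV.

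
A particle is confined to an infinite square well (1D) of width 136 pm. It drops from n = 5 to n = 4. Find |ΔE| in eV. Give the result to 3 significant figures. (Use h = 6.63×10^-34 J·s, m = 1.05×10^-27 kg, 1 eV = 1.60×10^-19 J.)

|ΔE| = 0.159 eV

E_1 = h²/(8mL²) = 2.829×10^-21 J.
|ΔE| = |5² − 4²|·E_1 = 9·2.829×10^-21 J = 2.546×10^-20 J = 0.159 eV.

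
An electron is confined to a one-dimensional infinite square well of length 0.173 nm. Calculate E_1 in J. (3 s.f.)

For an infinite well E_n = n²h²/(8m_eL²), so E_1 = h²/(8m_eL²) = (6.626×10^-34)²/(8·9.109×10^-31·(1.73×10^-10 m)²) = 2.013×10^-18 J.

E_1 = 2.01×10^-18 J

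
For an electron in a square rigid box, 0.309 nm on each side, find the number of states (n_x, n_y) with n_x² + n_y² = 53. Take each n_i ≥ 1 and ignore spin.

The level has n_x² + n_y² = 53. The ordered positive-integer solutions are (2, 7), (7, 2).
That gives 2 states.

degeneracy = 2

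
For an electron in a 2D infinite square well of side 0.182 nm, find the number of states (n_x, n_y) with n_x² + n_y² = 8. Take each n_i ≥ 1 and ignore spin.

The level has n_x² + n_y² = 8. The ordered positive-integer solutions are (2, 2).
That gives 1 state.

degeneracy = 1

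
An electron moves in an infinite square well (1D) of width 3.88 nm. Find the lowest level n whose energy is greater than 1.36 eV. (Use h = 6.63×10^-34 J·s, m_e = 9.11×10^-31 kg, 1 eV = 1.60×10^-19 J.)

n = 8

E_1 = h²/(8m_eL²) = 4.006×10^-21 J = 0.02504 eV.
Need n² > 1.36/0.02504 = 54.31, i.e. n > 7.370.
The smallest integer satisfying this is n = 8.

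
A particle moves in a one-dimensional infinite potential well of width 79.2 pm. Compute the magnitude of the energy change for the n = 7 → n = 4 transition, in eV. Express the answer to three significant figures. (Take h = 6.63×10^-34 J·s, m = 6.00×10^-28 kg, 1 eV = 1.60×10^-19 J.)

E_1 = h²/(8mL²) = 1.460×10^-20 J.
|ΔE| = |7² − 4²|·E_1 = 33·1.460×10^-20 J = 4.818×10^-19 J = 3.01 eV.

|ΔE| = 3.01 eV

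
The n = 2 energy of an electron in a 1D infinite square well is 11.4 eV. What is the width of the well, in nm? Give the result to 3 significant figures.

From E_n = n²h²/(8m_eL²), L = n·h/√(8m_eE_n).
E_2 = 11.4 eV = 1.826×10^-18 J, so L = 2·6.626×10^-34/√(8·9.109×10^-31·1.826×10^-18) = 3.63×10^-10 m = 0.363 nm.

L = 0.363 nm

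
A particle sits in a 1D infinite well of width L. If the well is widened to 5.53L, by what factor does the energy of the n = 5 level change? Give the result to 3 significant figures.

E_n ∝ 1/L², so the energy scales by 1/5.53² = 0.0327.

0.0327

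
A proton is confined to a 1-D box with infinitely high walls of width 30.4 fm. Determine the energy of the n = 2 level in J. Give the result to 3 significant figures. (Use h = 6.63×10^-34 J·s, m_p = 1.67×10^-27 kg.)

E_2 = 1.42×10^-13 J

For an infinite well E_n = n²h²/(8m_pL²), so E_1 = h²/(8m_pL²) = (6.63×10^-34)²/(8·1.67×10^-27·(3.04×10^-14 m)²) = 3.560×10^-14 J.
Then E_2 = 2²·E_1 = 4·3.560×10^-14 J = 1.42×10^-13 J.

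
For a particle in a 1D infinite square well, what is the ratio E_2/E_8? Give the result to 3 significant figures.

E_n ∝ n², so E_2/E_8 = 2²/8² = 4/64 = 0.0625.

0.0625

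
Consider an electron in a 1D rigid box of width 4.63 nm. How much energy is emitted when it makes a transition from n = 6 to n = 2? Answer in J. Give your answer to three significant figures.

|ΔE| = 8.99×10^-20 J

E_1 = h²/(8m_eL²) = 2.810×10^-21 J.
|ΔE| = |6² − 2²|·E_1 = 32·2.810×10^-21 J = 8.99×10^-20 J.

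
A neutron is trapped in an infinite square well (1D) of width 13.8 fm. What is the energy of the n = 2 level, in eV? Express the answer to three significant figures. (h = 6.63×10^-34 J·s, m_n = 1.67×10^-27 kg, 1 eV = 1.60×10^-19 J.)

For an infinite well E_n = n²h²/(8m_nL²), so E_1 = h²/(8m_nL²) = (6.63×10^-34)²/(8·1.67×10^-27·(1.38×10^-14 m)²) = 1.728×10^-13 J.
Then E_2 = 2²·E_1 = 4·1.728×10^-13 J = 6.912×10^-13 J.
Converting, E_2 = 6.912×10^-13 J / (1.60×10^-19 J/eV) = 4.32×10^6 eV.

E_2 = 4.32×10^6 eV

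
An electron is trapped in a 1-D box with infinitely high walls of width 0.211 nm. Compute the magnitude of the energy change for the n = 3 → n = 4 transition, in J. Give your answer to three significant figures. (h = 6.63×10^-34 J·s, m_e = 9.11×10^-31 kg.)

E_1 = h²/(8m_eL²) = 1.355×10^-18 J.
|ΔE| = |3² − 4²|·E_1 = 7·1.355×10^-18 J = 9.48×10^-18 J.

|ΔE| = 9.48×10^-18 J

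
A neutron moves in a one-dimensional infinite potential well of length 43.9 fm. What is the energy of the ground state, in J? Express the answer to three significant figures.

E_1 = 1.70×10^-14 J

For an infinite well E_n = n²h²/(8m_nL²), so E_1 = h²/(8m_nL²) = (6.626×10^-34)²/(8·1.675×10^-27·(4.39×10^-14 m)²) = 1.700×10^-14 J.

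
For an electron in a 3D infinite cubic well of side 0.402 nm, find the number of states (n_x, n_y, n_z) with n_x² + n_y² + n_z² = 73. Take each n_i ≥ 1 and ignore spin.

The level has n_x² + n_y² + n_z² = 73. The ordered positive-integer solutions are (1, 6, 6), (6, 1, 6), (6, 6, 1).
That gives 3 states.

degeneracy = 3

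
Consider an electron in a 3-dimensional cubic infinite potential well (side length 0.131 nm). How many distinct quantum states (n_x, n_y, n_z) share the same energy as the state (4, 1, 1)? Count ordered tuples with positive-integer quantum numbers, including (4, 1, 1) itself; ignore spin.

degeneracy = 3

The level has n_x² + n_y² + n_z² = 18. The ordered positive-integer solutions are (1, 1, 4), (1, 4, 1), (4, 1, 1).
That gives 3 states.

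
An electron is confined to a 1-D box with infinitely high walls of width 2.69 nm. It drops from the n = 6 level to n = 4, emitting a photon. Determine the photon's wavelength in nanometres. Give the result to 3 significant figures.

λ = 1.19×10^3 nm

E_1 = h²/(8m_eL²) = 8.326×10^-21 J, so ΔE = (6² − 4²)E_1 = 1.665×10^-19 J.
λ = hc/ΔE = (6.626×10^-34·2.998×10^8)/1.665×10^-19 = 1.19×10^-6 m = 1.19×10^3 nm.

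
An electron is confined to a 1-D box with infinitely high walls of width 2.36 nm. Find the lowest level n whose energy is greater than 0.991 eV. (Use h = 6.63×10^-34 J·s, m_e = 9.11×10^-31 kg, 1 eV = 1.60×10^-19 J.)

E_1 = h²/(8m_eL²) = 1.083×10^-20 J = 0.06769 eV.
Need n² > 0.991/0.06769 = 14.64, i.e. n > 3.826.
The smallest integer satisfying this is n = 4.

n = 4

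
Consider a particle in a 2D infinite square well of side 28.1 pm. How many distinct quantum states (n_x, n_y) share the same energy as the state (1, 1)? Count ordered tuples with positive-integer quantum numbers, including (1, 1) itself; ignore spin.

The level has n_x² + n_y² = 2. The ordered positive-integer solutions are (1, 1).
That gives 1 state.

degeneracy = 1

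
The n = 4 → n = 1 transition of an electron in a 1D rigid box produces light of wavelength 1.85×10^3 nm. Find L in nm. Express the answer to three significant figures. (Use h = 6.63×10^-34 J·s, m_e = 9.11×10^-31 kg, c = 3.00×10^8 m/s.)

The photon carries ΔE = hc/λ = 6.63×10^-34·3.00×10^8/1.85×10^-6 m = 1.075×10^-19 J.
Since ΔE = (4² − 1²)E_1, E_1 = 7.167×10^-21 J, and L = h/√(8m_eE_1) = 2.90×10^-9 m = 2.90 nm.

L = 2.90 nm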